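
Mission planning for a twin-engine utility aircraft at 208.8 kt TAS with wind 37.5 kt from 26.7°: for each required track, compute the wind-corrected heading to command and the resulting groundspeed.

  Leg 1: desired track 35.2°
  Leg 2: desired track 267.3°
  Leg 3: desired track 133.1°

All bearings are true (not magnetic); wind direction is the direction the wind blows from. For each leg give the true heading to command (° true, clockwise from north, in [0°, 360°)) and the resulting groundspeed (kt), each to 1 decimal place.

Leg 1: desired track 35.2°; wind correction -1.5° → command heading 33.7°, groundspeed 171.6 kt
Leg 2: desired track 267.3°; wind correction +9.0° → command heading 276.3°, groundspeed 224.6 kt
Leg 3: desired track 133.1°; wind correction -9.9° → command heading 123.2°, groundspeed 216.3 kt

Leg 1: heading=33.7°, groundspeed=171.6 kt
Leg 2: heading=276.3°, groundspeed=224.6 kt
Leg 3: heading=123.2°, groundspeed=216.3 kt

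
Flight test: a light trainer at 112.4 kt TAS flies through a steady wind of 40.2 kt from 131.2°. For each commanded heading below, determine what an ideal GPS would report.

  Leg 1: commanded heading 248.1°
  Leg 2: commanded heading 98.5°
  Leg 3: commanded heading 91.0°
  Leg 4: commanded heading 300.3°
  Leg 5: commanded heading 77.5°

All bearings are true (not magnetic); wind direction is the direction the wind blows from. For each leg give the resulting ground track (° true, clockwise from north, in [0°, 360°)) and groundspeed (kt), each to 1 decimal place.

Leg 1: track=263.5°, groundspeed=135.4 kt
Leg 2: track=83.0°, groundspeed=81.5 kt
Leg 3: track=73.4°, groundspeed=85.7 kt
Leg 4: track=303.2°, groundspeed=152.1 kt
Leg 5: track=57.4°, groundspeed=94.3 kt

Leg 1: heading 248.1°; drift +15.4° → track 263.5°, groundspeed 135.4 kt
Leg 2: heading 98.5°; drift -15.5° → track 83.0°, groundspeed 81.5 kt
Leg 3: heading 91.0°; drift -17.6° → track 73.4°, groundspeed 85.7 kt
Leg 4: heading 300.3°; drift +2.9° → track 303.2°, groundspeed 152.1 kt
Leg 5: heading 77.5°; drift -20.1° → track 57.4°, groundspeed 94.3 kt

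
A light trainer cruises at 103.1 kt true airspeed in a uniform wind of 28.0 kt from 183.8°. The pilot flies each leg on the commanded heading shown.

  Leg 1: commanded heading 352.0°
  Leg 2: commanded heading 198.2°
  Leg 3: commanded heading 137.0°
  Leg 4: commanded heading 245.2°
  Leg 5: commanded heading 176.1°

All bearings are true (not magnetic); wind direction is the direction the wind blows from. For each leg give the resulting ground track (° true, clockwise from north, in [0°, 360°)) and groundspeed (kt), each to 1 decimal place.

Leg 1: track=354.5°, groundspeed=130.6 kt
Leg 2: track=203.4°, groundspeed=76.3 kt
Leg 3: track=123.3°, groundspeed=86.4 kt
Leg 4: track=260.5°, groundspeed=93.0 kt
Leg 5: track=173.2°, groundspeed=75.4 kt

Leg 1: heading 352.0°; drift +2.5° → track 354.5°, groundspeed 130.6 kt
Leg 2: heading 198.2°; drift +5.2° → track 203.4°, groundspeed 76.3 kt
Leg 3: heading 137.0°; drift -13.7° → track 123.3°, groundspeed 86.4 kt
Leg 4: heading 245.2°; drift +15.3° → track 260.5°, groundspeed 93.0 kt
Leg 5: heading 176.1°; drift -2.9° → track 173.2°, groundspeed 75.4 kt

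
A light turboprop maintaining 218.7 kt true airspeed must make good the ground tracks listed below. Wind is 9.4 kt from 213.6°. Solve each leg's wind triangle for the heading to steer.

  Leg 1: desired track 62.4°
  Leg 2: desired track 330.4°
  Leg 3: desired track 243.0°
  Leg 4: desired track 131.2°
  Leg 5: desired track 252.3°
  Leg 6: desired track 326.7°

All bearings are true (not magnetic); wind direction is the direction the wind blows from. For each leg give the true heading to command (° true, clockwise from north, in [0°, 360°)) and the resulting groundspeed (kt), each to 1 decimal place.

Leg 1: heading=63.6°, groundspeed=226.9 kt
Leg 2: heading=328.2°, groundspeed=222.8 kt
Leg 3: heading=241.8°, groundspeed=210.5 kt
Leg 4: heading=133.6°, groundspeed=217.3 kt
Leg 5: heading=250.8°, groundspeed=211.3 kt
Leg 6: heading=324.4°, groundspeed=222.2 kt

Leg 1: desired track 62.4°; wind correction +1.2° → command heading 63.6°, groundspeed 226.9 kt
Leg 2: desired track 330.4°; wind correction -2.2° → command heading 328.2°, groundspeed 222.8 kt
Leg 3: desired track 243.0°; wind correction -1.2° → command heading 241.8°, groundspeed 210.5 kt
Leg 4: desired track 131.2°; wind correction +2.4° → command heading 133.6°, groundspeed 217.3 kt
Leg 5: desired track 252.3°; wind correction -1.5° → command heading 250.8°, groundspeed 211.3 kt
Leg 6: desired track 326.7°; wind correction -2.3° → command heading 324.4°, groundspeed 222.2 kt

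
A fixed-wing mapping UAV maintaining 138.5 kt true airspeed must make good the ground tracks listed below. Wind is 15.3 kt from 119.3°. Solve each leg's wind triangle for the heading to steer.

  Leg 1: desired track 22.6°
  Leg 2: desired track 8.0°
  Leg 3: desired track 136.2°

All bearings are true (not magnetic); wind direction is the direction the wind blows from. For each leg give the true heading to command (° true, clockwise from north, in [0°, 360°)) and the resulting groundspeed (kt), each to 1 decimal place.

Leg 1: desired track 22.6°; wind correction +6.3° → command heading 28.9°, groundspeed 139.4 kt
Leg 2: desired track 8.0°; wind correction +5.9° → command heading 13.9°, groundspeed 143.3 kt
Leg 3: desired track 136.2°; wind correction -1.8° → command heading 134.4°, groundspeed 123.8 kt

Leg 1: heading=28.9°, groundspeed=139.4 kt
Leg 2: heading=13.9°, groundspeed=143.3 kt
Leg 3: heading=134.4°, groundspeed=123.8 kt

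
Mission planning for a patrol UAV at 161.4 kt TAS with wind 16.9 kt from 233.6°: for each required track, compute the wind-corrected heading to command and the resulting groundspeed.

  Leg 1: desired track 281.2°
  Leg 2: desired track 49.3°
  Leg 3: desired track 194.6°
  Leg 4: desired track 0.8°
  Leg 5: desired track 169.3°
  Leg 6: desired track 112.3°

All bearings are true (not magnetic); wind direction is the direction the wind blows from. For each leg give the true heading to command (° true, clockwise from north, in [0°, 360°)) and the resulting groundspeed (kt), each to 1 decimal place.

Leg 1: desired track 281.2°; wind correction -4.4° → command heading 276.8°, groundspeed 149.5 kt
Leg 2: desired track 49.3°; wind correction -0.4° → command heading 48.9°, groundspeed 178.2 kt
Leg 3: desired track 194.6°; wind correction +3.8° → command heading 198.4°, groundspeed 147.9 kt
Leg 4: desired track 0.8°; wind correction -4.8° → command heading 356.0°, groundspeed 171.1 kt
Leg 5: desired track 169.3°; wind correction +5.4° → command heading 174.7°, groundspeed 153.4 kt
Leg 6: desired track 112.3°; wind correction +5.1° → command heading 117.4°, groundspeed 169.5 kt

Leg 1: heading=276.8°, groundspeed=149.5 kt
Leg 2: heading=48.9°, groundspeed=178.2 kt
Leg 3: heading=198.4°, groundspeed=147.9 kt
Leg 4: heading=356.0°, groundspeed=171.1 kt
Leg 5: heading=174.7°, groundspeed=153.4 kt
Leg 6: heading=117.4°, groundspeed=169.5 kt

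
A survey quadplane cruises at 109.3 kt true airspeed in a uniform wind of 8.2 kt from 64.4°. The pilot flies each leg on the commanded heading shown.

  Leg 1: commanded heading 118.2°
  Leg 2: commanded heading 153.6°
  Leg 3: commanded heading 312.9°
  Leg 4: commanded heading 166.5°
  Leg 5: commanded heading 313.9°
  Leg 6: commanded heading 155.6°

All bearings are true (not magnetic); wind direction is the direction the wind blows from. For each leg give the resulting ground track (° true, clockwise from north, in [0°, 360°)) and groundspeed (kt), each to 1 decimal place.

Leg 1: heading 118.2°; drift +3.6° → track 121.8°, groundspeed 104.7 kt
Leg 2: heading 153.6°; drift +4.3° → track 157.9°, groundspeed 109.5 kt
Leg 3: heading 312.9°; drift -3.9° → track 309.0°, groundspeed 112.6 kt
Leg 4: heading 166.5°; drift +4.1° → track 170.6°, groundspeed 111.3 kt
Leg 5: heading 313.9°; drift -3.9° → track 310.0°, groundspeed 112.4 kt
Leg 6: heading 155.6°; drift +4.3° → track 159.9°, groundspeed 109.8 kt

Leg 1: track=121.8°, groundspeed=104.7 kt
Leg 2: track=157.9°, groundspeed=109.5 kt
Leg 3: track=309.0°, groundspeed=112.6 kt
Leg 4: track=170.6°, groundspeed=111.3 kt
Leg 5: track=310.0°, groundspeed=112.4 kt
Leg 6: track=159.9°, groundspeed=109.8 kt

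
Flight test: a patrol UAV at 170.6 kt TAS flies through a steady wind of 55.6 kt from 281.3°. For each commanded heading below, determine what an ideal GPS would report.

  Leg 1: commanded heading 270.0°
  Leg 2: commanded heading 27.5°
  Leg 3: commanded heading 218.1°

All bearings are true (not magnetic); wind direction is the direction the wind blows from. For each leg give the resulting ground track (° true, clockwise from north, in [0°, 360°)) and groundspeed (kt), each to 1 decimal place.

Leg 1: heading 270.0°; drift -5.4° → track 264.6°, groundspeed 116.6 kt
Leg 2: heading 27.5°; drift +16.0° → track 43.5°, groundspeed 193.6 kt
Leg 3: heading 218.1°; drift -18.8° → track 199.3°, groundspeed 153.8 kt

Leg 1: track=264.6°, groundspeed=116.6 kt
Leg 2: track=43.5°, groundspeed=193.6 kt
Leg 3: track=199.3°, groundspeed=153.8 kt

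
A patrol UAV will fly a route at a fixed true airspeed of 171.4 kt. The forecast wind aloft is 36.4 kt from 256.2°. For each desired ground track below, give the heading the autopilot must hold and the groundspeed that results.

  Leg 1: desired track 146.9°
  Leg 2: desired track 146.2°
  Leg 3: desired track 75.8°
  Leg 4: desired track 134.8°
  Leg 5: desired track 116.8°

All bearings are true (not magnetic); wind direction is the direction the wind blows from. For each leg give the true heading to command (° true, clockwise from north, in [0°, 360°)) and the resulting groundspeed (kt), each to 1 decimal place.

Leg 1: desired track 146.9°; wind correction +11.6° → command heading 158.5°, groundspeed 180.0 kt
Leg 2: desired track 146.2°; wind correction +11.5° → command heading 157.7°, groundspeed 180.4 kt
Leg 3: desired track 75.8°; wind correction -0.1° → command heading 75.7°, groundspeed 207.8 kt
Leg 4: desired track 134.8°; wind correction +10.4° → command heading 145.2°, groundspeed 187.5 kt
Leg 5: desired track 116.8°; wind correction +7.9° → command heading 124.7°, groundspeed 197.4 kt

Leg 1: heading=158.5°, groundspeed=180.0 kt
Leg 2: heading=157.7°, groundspeed=180.4 kt
Leg 3: heading=75.7°, groundspeed=207.8 kt
Leg 4: heading=145.2°, groundspeed=187.5 kt
Leg 5: heading=124.7°, groundspeed=197.4 kt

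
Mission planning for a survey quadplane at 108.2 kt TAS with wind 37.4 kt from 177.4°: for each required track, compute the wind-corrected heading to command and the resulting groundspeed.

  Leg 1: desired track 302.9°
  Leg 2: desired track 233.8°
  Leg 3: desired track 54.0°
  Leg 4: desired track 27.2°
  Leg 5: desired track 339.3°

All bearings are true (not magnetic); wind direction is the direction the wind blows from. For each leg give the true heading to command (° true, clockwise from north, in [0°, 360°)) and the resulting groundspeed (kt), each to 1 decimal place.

Leg 1: desired track 302.9°; wind correction -16.3° → command heading 286.6°, groundspeed 125.5 kt
Leg 2: desired track 233.8°; wind correction -16.7° → command heading 217.1°, groundspeed 82.9 kt
Leg 3: desired track 54.0°; wind correction +16.8° → command heading 70.8°, groundspeed 124.2 kt
Leg 4: desired track 27.2°; wind correction +9.9° → command heading 37.1°, groundspeed 139.0 kt
Leg 5: desired track 339.3°; wind correction -6.2° → command heading 333.1°, groundspeed 143.1 kt

Leg 1: heading=286.6°, groundspeed=125.5 kt
Leg 2: heading=217.1°, groundspeed=82.9 kt
Leg 3: heading=70.8°, groundspeed=124.2 kt
Leg 4: heading=37.1°, groundspeed=139.0 kt
Leg 5: heading=333.1°, groundspeed=143.1 kt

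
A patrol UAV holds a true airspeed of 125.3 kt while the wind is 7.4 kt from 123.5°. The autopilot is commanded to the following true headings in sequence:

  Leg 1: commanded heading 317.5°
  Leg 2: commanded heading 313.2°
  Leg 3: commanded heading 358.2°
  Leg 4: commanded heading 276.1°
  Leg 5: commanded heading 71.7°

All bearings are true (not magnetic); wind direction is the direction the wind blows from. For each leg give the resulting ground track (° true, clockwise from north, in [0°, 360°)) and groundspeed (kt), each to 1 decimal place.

Leg 1: track=316.7°, groundspeed=132.5 kt
Leg 2: track=312.7°, groundspeed=132.6 kt
Leg 3: track=355.5°, groundspeed=129.7 kt
Leg 4: track=277.6°, groundspeed=131.9 kt
Leg 5: track=68.9°, groundspeed=120.9 kt

Leg 1: heading 317.5°; drift -0.8° → track 316.7°, groundspeed 132.5 kt
Leg 2: heading 313.2°; drift -0.5° → track 312.7°, groundspeed 132.6 kt
Leg 3: heading 358.2°; drift -2.7° → track 355.5°, groundspeed 129.7 kt
Leg 4: heading 276.1°; drift +1.5° → track 277.6°, groundspeed 131.9 kt
Leg 5: heading 71.7°; drift -2.8° → track 68.9°, groundspeed 120.9 kt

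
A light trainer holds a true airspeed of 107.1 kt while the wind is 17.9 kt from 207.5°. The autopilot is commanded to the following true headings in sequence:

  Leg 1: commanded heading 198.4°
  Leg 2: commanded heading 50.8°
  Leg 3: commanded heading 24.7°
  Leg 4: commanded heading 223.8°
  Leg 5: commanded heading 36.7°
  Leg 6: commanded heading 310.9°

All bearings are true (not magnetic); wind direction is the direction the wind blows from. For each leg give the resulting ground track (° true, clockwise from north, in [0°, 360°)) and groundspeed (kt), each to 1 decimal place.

Leg 1: heading 198.4°; drift -1.8° → track 196.6°, groundspeed 89.5 kt
Leg 2: heading 50.8°; drift -3.3° → track 47.5°, groundspeed 123.7 kt
Leg 3: heading 24.7°; drift +0.4° → track 25.1°, groundspeed 125.0 kt
Leg 4: heading 223.8°; drift +3.2° → track 227.0°, groundspeed 90.1 kt
Leg 5: heading 36.7°; drift -1.3° → track 35.4°, groundspeed 124.8 kt
Leg 6: heading 310.9°; drift +8.9° → track 319.8°, groundspeed 112.6 kt

Leg 1: track=196.6°, groundspeed=89.5 kt
Leg 2: track=47.5°, groundspeed=123.7 kt
Leg 3: track=25.1°, groundspeed=125.0 kt
Leg 4: track=227.0°, groundspeed=90.1 kt
Leg 5: track=35.4°, groundspeed=124.8 kt
Leg 6: track=319.8°, groundspeed=112.6 kt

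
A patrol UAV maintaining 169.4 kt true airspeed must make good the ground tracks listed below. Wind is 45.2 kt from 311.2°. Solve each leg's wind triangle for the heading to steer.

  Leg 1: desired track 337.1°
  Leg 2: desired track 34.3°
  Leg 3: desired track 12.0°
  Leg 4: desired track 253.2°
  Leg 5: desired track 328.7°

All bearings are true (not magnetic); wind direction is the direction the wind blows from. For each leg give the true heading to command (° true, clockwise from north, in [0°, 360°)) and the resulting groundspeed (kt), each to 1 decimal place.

Leg 1: desired track 337.1°; wind correction -6.7° → command heading 330.4°, groundspeed 127.6 kt
Leg 2: desired track 34.3°; wind correction -15.4° → command heading 18.9°, groundspeed 157.9 kt
Leg 3: desired track 12.0°; wind correction -13.5° → command heading 358.5°, groundspeed 142.7 kt
Leg 4: desired track 253.2°; wind correction +13.1° → command heading 266.3°, groundspeed 141.1 kt
Leg 5: desired track 328.7°; wind correction -4.6° → command heading 324.1°, groundspeed 125.7 kt

Leg 1: heading=330.4°, groundspeed=127.6 kt
Leg 2: heading=18.9°, groundspeed=157.9 kt
Leg 3: heading=358.5°, groundspeed=142.7 kt
Leg 4: heading=266.3°, groundspeed=141.1 kt
Leg 5: heading=324.1°, groundspeed=125.7 kt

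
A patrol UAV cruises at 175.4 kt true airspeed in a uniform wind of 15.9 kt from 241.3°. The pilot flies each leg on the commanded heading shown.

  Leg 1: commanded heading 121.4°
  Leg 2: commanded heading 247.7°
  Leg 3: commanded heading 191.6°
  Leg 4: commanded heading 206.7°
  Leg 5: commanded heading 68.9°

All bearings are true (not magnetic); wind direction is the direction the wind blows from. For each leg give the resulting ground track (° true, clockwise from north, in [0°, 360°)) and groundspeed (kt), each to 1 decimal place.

Leg 1: track=117.1°, groundspeed=183.8 kt
Leg 2: track=248.3°, groundspeed=159.6 kt
Leg 3: track=187.4°, groundspeed=165.6 kt
Leg 4: track=203.5°, groundspeed=162.6 kt
Leg 5: track=68.3°, groundspeed=191.2 kt

Leg 1: heading 121.4°; drift -4.3° → track 117.1°, groundspeed 183.8 kt
Leg 2: heading 247.7°; drift +0.6° → track 248.3°, groundspeed 159.6 kt
Leg 3: heading 191.6°; drift -4.2° → track 187.4°, groundspeed 165.6 kt
Leg 4: heading 206.7°; drift -3.2° → track 203.5°, groundspeed 162.6 kt
Leg 5: heading 68.9°; drift -0.6° → track 68.3°, groundspeed 191.2 kt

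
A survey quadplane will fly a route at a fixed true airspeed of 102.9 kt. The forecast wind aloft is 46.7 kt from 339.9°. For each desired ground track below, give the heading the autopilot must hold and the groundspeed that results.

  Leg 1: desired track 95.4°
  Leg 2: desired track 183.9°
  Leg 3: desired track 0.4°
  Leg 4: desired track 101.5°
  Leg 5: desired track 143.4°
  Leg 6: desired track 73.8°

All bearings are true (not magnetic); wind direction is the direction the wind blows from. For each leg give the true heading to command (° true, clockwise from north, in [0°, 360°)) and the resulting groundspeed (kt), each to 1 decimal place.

Leg 1: desired track 95.4°; wind correction -24.2° → command heading 71.2°, groundspeed 114.0 kt
Leg 2: desired track 183.9°; wind correction +10.6° → command heading 194.5°, groundspeed 143.8 kt
Leg 3: desired track 0.4°; wind correction -9.1° → command heading 351.3°, groundspeed 57.8 kt
Leg 4: desired track 101.5°; wind correction -22.7° → command heading 78.8°, groundspeed 119.4 kt
Leg 5: desired track 143.4°; wind correction -7.4° → command heading 136.0°, groundspeed 146.8 kt
Leg 6: desired track 73.8°; wind correction -26.9° → command heading 46.9°, groundspeed 94.9 kt

Leg 1: heading=71.2°, groundspeed=114.0 kt
Leg 2: heading=194.5°, groundspeed=143.8 kt
Leg 3: heading=351.3°, groundspeed=57.8 kt
Leg 4: heading=78.8°, groundspeed=119.4 kt
Leg 5: heading=136.0°, groundspeed=146.8 kt
Leg 6: heading=46.9°, groundspeed=94.9 kt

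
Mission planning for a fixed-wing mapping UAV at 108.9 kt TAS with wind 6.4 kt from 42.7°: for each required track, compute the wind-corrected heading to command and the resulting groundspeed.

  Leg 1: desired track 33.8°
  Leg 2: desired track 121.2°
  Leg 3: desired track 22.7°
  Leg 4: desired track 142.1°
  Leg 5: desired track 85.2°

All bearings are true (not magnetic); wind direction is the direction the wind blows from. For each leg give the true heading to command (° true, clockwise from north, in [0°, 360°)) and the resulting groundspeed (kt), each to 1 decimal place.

Leg 1: heading=34.3°, groundspeed=102.6 kt
Leg 2: heading=117.9°, groundspeed=107.4 kt
Leg 3: heading=23.9°, groundspeed=102.9 kt
Leg 4: heading=138.8°, groundspeed=109.8 kt
Leg 5: heading=82.9°, groundspeed=104.1 kt

Leg 1: desired track 33.8°; wind correction +0.5° → command heading 34.3°, groundspeed 102.6 kt
Leg 2: desired track 121.2°; wind correction -3.3° → command heading 117.9°, groundspeed 107.4 kt
Leg 3: desired track 22.7°; wind correction +1.2° → command heading 23.9°, groundspeed 102.9 kt
Leg 4: desired track 142.1°; wind correction -3.3° → command heading 138.8°, groundspeed 109.8 kt
Leg 5: desired track 85.2°; wind correction -2.3° → command heading 82.9°, groundspeed 104.1 kt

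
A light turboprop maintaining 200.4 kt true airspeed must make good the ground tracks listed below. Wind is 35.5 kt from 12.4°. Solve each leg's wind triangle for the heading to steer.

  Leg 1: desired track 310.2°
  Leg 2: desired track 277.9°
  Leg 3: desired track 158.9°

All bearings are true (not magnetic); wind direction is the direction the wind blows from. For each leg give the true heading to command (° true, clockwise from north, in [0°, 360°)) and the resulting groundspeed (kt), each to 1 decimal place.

Leg 1: heading=319.2°, groundspeed=181.4 kt
Leg 2: heading=288.1°, groundspeed=200.0 kt
Leg 3: heading=153.3°, groundspeed=229.0 kt

Leg 1: desired track 310.2°; wind correction +9.0° → command heading 319.2°, groundspeed 181.4 kt
Leg 2: desired track 277.9°; wind correction +10.2° → command heading 288.1°, groundspeed 200.0 kt
Leg 3: desired track 158.9°; wind correction -5.6° → command heading 153.3°, groundspeed 229.0 kt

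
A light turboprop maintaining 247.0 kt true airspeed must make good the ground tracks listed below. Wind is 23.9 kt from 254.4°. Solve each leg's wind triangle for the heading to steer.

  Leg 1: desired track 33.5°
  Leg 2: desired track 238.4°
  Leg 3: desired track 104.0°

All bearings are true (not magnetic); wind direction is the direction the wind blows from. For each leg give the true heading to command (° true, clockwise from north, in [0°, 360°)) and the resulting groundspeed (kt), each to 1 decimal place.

Leg 1: heading=29.9°, groundspeed=264.6 kt
Leg 2: heading=239.9°, groundspeed=223.9 kt
Leg 3: heading=106.7°, groundspeed=267.5 kt

Leg 1: desired track 33.5°; wind correction -3.6° → command heading 29.9°, groundspeed 264.6 kt
Leg 2: desired track 238.4°; wind correction +1.5° → command heading 239.9°, groundspeed 223.9 kt
Leg 3: desired track 104.0°; wind correction +2.7° → command heading 106.7°, groundspeed 267.5 kt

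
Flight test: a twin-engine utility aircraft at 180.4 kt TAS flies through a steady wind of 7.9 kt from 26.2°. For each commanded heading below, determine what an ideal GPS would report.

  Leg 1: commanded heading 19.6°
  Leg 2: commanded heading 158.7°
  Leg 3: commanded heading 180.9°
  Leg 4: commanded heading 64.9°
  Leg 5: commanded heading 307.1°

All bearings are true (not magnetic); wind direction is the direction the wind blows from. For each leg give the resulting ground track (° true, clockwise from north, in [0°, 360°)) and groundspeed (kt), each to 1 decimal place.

Leg 1: heading 19.6°; drift -0.3° → track 19.3°, groundspeed 172.6 kt
Leg 2: heading 158.7°; drift +1.8° → track 160.5°, groundspeed 185.8 kt
Leg 3: heading 180.9°; drift +1.0° → track 181.9°, groundspeed 187.6 kt
Leg 4: heading 64.9°; drift +1.6° → track 66.5°, groundspeed 174.3 kt
Leg 5: heading 307.1°; drift -2.5° → track 304.6°, groundspeed 179.1 kt

Leg 1: track=19.3°, groundspeed=172.6 kt
Leg 2: track=160.5°, groundspeed=185.8 kt
Leg 3: track=181.9°, groundspeed=187.6 kt
Leg 4: track=66.5°, groundspeed=174.3 kt
Leg 5: track=304.6°, groundspeed=179.1 kt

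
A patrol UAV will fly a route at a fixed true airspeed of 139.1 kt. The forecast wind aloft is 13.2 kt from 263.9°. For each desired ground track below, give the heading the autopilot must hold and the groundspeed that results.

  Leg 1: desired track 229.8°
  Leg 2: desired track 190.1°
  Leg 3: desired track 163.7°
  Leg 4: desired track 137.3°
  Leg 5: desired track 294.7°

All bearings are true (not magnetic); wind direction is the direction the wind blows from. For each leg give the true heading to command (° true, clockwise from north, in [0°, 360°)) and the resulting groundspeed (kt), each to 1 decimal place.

Leg 1: desired track 229.8°; wind correction +3.0° → command heading 232.8°, groundspeed 128.0 kt
Leg 2: desired track 190.1°; wind correction +5.2° → command heading 195.3°, groundspeed 134.8 kt
Leg 3: desired track 163.7°; wind correction +5.4° → command heading 169.1°, groundspeed 140.8 kt
Leg 4: desired track 137.3°; wind correction +4.4° → command heading 141.7°, groundspeed 146.6 kt
Leg 5: desired track 294.7°; wind correction -2.8° → command heading 291.9°, groundspeed 127.6 kt

Leg 1: heading=232.8°, groundspeed=128.0 kt
Leg 2: heading=195.3°, groundspeed=134.8 kt
Leg 3: heading=169.1°, groundspeed=140.8 kt
Leg 4: heading=141.7°, groundspeed=146.6 kt
Leg 5: heading=291.9°, groundspeed=127.6 kt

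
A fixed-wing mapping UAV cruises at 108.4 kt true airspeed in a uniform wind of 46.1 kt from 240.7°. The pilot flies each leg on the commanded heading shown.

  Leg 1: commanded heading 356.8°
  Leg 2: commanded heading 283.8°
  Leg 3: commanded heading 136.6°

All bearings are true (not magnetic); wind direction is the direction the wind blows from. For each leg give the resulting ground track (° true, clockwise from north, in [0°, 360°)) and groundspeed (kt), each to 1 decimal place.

Leg 1: track=14.6°, groundspeed=135.2 kt
Leg 2: track=306.7°, groundspeed=81.1 kt
Leg 3: track=116.1°, groundspeed=127.7 kt

Leg 1: heading 356.8°; drift +17.8° → track 14.6°, groundspeed 135.2 kt
Leg 2: heading 283.8°; drift +22.9° → track 306.7°, groundspeed 81.1 kt
Leg 3: heading 136.6°; drift -20.5° → track 116.1°, groundspeed 127.7 kt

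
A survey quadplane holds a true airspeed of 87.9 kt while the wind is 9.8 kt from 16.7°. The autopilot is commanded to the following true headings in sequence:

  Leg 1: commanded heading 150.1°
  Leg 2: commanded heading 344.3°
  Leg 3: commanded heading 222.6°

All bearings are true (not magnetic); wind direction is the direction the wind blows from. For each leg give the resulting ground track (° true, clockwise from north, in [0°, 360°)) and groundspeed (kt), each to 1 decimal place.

Leg 1: heading 150.1°; drift +4.3° → track 154.4°, groundspeed 94.9 kt
Leg 2: heading 344.3°; drift -3.8° → track 340.5°, groundspeed 79.8 kt
Leg 3: heading 222.6°; drift -2.5° → track 220.1°, groundspeed 96.8 kt

Leg 1: track=154.4°, groundspeed=94.9 kt
Leg 2: track=340.5°, groundspeed=79.8 kt
Leg 3: track=220.1°, groundspeed=96.8 kt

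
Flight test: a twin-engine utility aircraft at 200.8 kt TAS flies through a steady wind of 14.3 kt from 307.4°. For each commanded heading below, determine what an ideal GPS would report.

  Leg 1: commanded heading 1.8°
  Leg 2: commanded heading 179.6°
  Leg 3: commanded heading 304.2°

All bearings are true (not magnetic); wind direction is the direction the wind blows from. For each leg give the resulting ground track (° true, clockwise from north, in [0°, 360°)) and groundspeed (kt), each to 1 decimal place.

Leg 1: heading 1.8°; drift +3.5° → track 5.3°, groundspeed 192.8 kt
Leg 2: heading 179.6°; drift -3.1° → track 176.5°, groundspeed 209.9 kt
Leg 3: heading 304.2°; drift -0.2° → track 304.0°, groundspeed 186.5 kt

Leg 1: track=5.3°, groundspeed=192.8 kt
Leg 2: track=176.5°, groundspeed=209.9 kt
Leg 3: track=304.0°, groundspeed=186.5 kt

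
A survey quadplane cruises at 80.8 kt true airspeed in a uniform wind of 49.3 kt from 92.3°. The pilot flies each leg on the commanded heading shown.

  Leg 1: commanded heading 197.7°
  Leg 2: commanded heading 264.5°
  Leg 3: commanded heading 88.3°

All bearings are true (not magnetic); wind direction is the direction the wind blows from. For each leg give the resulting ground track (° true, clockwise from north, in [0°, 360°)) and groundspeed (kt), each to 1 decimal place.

Leg 1: heading 197.7°; drift +26.8° → track 224.5°, groundspeed 105.2 kt
Leg 2: heading 264.5°; drift +3.0° → track 267.5°, groundspeed 129.8 kt
Leg 3: heading 88.3°; drift -6.2° → track 82.1°, groundspeed 31.8 kt

Leg 1: track=224.5°, groundspeed=105.2 kt
Leg 2: track=267.5°, groundspeed=129.8 kt
Leg 3: track=82.1°, groundspeed=31.8 kt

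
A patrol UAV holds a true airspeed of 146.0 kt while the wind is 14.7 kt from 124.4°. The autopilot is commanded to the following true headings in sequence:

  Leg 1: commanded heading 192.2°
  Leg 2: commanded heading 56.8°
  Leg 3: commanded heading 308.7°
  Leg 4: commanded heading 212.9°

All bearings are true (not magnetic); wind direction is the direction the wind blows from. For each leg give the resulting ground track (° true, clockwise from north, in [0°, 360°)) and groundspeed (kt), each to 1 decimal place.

Leg 1: heading 192.2°; drift +5.5° → track 197.7°, groundspeed 141.1 kt
Leg 2: heading 56.8°; drift -5.5° → track 51.3°, groundspeed 141.1 kt
Leg 3: heading 308.7°; drift -0.4° → track 308.3°, groundspeed 160.7 kt
Leg 4: heading 212.9°; drift +5.8° → track 218.7°, groundspeed 146.4 kt

Leg 1: track=197.7°, groundspeed=141.1 kt
Leg 2: track=51.3°, groundspeed=141.1 kt
Leg 3: track=308.3°, groundspeed=160.7 kt
Leg 4: track=218.7°, groundspeed=146.4 kt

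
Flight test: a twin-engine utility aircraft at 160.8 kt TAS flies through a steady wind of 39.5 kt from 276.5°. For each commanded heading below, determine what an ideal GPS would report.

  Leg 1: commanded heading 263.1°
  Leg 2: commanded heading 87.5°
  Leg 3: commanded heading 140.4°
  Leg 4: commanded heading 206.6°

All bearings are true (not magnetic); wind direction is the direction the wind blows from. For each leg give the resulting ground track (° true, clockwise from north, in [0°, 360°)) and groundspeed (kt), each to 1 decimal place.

Leg 1: track=258.8°, groundspeed=122.7 kt
Leg 2: track=89.3°, groundspeed=199.9 kt
Leg 3: track=132.2°, groundspeed=191.2 kt
Leg 4: track=192.5°, groundspeed=151.8 kt

Leg 1: heading 263.1°; drift -4.3° → track 258.8°, groundspeed 122.7 kt
Leg 2: heading 87.5°; drift +1.8° → track 89.3°, groundspeed 199.9 kt
Leg 3: heading 140.4°; drift -8.2° → track 132.2°, groundspeed 191.2 kt
Leg 4: heading 206.6°; drift -14.1° → track 192.5°, groundspeed 151.8 kt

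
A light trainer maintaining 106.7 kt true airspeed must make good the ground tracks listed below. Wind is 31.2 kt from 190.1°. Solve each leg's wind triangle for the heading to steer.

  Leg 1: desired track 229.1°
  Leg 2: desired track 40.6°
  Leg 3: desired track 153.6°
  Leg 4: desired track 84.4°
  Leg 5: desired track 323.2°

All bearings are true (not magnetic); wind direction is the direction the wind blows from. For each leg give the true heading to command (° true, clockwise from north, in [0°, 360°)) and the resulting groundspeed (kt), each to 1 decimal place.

Leg 1: heading=218.5°, groundspeed=80.6 kt
Leg 2: heading=49.1°, groundspeed=132.4 kt
Leg 3: heading=163.6°, groundspeed=80.0 kt
Leg 4: heading=100.7°, groundspeed=110.8 kt
Leg 5: heading=310.9°, groundspeed=125.6 kt

Leg 1: desired track 229.1°; wind correction -10.6° → command heading 218.5°, groundspeed 80.6 kt
Leg 2: desired track 40.6°; wind correction +8.5° → command heading 49.1°, groundspeed 132.4 kt
Leg 3: desired track 153.6°; wind correction +10.0° → command heading 163.6°, groundspeed 80.0 kt
Leg 4: desired track 84.4°; wind correction +16.3° → command heading 100.7°, groundspeed 110.8 kt
Leg 5: desired track 323.2°; wind correction -12.3° → command heading 310.9°, groundspeed 125.6 kt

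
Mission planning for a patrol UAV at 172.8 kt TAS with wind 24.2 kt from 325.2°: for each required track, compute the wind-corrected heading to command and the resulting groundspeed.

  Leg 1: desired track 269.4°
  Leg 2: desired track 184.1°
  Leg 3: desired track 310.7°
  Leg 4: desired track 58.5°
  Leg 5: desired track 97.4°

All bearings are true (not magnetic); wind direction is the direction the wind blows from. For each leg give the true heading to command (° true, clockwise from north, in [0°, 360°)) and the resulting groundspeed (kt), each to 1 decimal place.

Leg 1: desired track 269.4°; wind correction +6.7° → command heading 276.1°, groundspeed 158.0 kt
Leg 2: desired track 184.1°; wind correction +5.0° → command heading 189.1°, groundspeed 191.0 kt
Leg 3: desired track 310.7°; wind correction +2.0° → command heading 312.7°, groundspeed 149.3 kt
Leg 4: desired track 58.5°; wind correction -8.0° → command heading 50.5°, groundspeed 172.5 kt
Leg 5: desired track 97.4°; wind correction -6.0° → command heading 91.4°, groundspeed 188.1 kt

Leg 1: heading=276.1°, groundspeed=158.0 kt
Leg 2: heading=189.1°, groundspeed=191.0 kt
Leg 3: heading=312.7°, groundspeed=149.3 kt
Leg 4: heading=50.5°, groundspeed=172.5 kt
Leg 5: heading=91.4°, groundspeed=188.1 kt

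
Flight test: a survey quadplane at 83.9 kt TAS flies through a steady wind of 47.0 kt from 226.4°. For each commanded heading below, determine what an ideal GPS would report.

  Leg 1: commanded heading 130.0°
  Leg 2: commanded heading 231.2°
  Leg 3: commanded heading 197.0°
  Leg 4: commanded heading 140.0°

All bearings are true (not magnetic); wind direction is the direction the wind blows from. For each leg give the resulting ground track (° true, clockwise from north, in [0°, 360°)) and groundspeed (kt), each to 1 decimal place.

Leg 1: heading 130.0°; drift -27.7° → track 102.3°, groundspeed 100.6 kt
Leg 2: heading 231.2°; drift +6.1° → track 237.3°, groundspeed 37.3 kt
Leg 3: heading 197.0°; drift -28.2° → track 168.8°, groundspeed 48.8 kt
Leg 4: heading 140.0°; drift -30.1° → track 109.9°, groundspeed 93.6 kt

Leg 1: track=102.3°, groundspeed=100.6 kt
Leg 2: track=237.3°, groundspeed=37.3 kt
Leg 3: track=168.8°, groundspeed=48.8 kt
Leg 4: track=109.9°, groundspeed=93.6 kt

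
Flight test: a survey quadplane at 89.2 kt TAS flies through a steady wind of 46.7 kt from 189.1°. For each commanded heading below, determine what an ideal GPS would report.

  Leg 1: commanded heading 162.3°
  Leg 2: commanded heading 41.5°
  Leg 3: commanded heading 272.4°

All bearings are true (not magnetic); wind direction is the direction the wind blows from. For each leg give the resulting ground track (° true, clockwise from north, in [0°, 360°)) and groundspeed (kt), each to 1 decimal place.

Leg 1: heading 162.3°; drift -23.9° → track 138.4°, groundspeed 52.0 kt
Leg 2: heading 41.5°; drift -11.0° → track 30.5°, groundspeed 131.0 kt
Leg 3: heading 272.4°; drift +29.0° → track 301.4°, groundspeed 95.7 kt

Leg 1: track=138.4°, groundspeed=52.0 kt
Leg 2: track=30.5°, groundspeed=131.0 kt
Leg 3: track=301.4°, groundspeed=95.7 kt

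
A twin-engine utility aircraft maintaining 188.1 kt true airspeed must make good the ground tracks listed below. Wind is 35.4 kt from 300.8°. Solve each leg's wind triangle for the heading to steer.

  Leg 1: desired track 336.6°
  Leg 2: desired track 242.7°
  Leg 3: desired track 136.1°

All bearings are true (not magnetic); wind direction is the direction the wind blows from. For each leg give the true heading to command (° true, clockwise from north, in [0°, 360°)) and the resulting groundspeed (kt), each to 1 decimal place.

Leg 1: desired track 336.6°; wind correction -6.3° → command heading 330.3°, groundspeed 158.2 kt
Leg 2: desired track 242.7°; wind correction +9.2° → command heading 251.9°, groundspeed 167.0 kt
Leg 3: desired track 136.1°; wind correction +2.8° → command heading 138.9°, groundspeed 222.0 kt

Leg 1: heading=330.3°, groundspeed=158.2 kt
Leg 2: heading=251.9°, groundspeed=167.0 kt
Leg 3: heading=138.9°, groundspeed=222.0 kt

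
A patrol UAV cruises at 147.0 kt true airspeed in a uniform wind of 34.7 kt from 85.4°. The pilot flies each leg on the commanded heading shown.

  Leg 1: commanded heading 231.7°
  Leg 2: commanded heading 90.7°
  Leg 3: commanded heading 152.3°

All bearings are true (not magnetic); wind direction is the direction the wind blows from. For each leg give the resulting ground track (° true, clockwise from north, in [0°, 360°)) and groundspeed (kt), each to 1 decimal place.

Leg 1: heading 231.7°; drift +6.2° → track 237.9°, groundspeed 176.9 kt
Leg 2: heading 90.7°; drift +1.6° → track 92.3°, groundspeed 112.5 kt
Leg 3: heading 152.3°; drift +13.5° → track 165.8°, groundspeed 137.2 kt

Leg 1: track=237.9°, groundspeed=176.9 kt
Leg 2: track=92.3°, groundspeed=112.5 kt
Leg 3: track=165.8°, groundspeed=137.2 kt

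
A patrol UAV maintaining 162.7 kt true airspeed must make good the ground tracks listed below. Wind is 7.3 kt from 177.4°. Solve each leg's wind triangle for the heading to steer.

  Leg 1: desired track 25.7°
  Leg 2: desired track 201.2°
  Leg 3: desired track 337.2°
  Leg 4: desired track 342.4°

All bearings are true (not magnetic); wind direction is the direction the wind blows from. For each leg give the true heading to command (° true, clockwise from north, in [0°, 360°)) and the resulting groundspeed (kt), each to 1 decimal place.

Leg 1: desired track 25.7°; wind correction +1.2° → command heading 26.9°, groundspeed 169.1 kt
Leg 2: desired track 201.2°; wind correction -1.0° → command heading 200.2°, groundspeed 156.0 kt
Leg 3: desired track 337.2°; wind correction -0.9° → command heading 336.3°, groundspeed 169.5 kt
Leg 4: desired track 342.4°; wind correction -0.7° → command heading 341.7°, groundspeed 169.7 kt

Leg 1: heading=26.9°, groundspeed=169.1 kt
Leg 2: heading=200.2°, groundspeed=156.0 kt
Leg 3: heading=336.3°, groundspeed=169.5 kt
Leg 4: heading=341.7°, groundspeed=169.7 kt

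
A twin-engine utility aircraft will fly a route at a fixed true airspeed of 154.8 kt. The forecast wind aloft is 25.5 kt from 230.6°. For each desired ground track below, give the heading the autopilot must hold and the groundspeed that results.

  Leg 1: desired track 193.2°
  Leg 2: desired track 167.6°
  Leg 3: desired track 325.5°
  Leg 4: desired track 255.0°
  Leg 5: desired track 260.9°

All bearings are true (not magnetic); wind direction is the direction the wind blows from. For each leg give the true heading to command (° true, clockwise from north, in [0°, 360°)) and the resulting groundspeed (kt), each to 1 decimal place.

Leg 1: heading=198.9°, groundspeed=133.8 kt
Leg 2: heading=176.0°, groundspeed=141.5 kt
Leg 3: heading=316.1°, groundspeed=154.9 kt
Leg 4: heading=251.1°, groundspeed=131.2 kt
Leg 5: heading=256.1°, groundspeed=132.2 kt

Leg 1: desired track 193.2°; wind correction +5.7° → command heading 198.9°, groundspeed 133.8 kt
Leg 2: desired track 167.6°; wind correction +8.4° → command heading 176.0°, groundspeed 141.5 kt
Leg 3: desired track 325.5°; wind correction -9.4° → command heading 316.1°, groundspeed 154.9 kt
Leg 4: desired track 255.0°; wind correction -3.9° → command heading 251.1°, groundspeed 131.2 kt
Leg 5: desired track 260.9°; wind correction -4.8° → command heading 256.1°, groundspeed 132.2 kt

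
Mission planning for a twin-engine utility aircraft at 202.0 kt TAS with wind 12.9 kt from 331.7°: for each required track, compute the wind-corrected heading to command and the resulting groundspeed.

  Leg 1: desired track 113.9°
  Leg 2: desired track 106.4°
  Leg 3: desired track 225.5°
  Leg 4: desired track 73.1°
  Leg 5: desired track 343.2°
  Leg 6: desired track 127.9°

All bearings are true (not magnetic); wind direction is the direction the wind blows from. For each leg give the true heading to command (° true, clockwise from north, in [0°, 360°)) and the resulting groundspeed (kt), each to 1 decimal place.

Leg 1: desired track 113.9°; wind correction -2.2° → command heading 111.7°, groundspeed 212.0 kt
Leg 2: desired track 106.4°; wind correction -2.6° → command heading 103.8°, groundspeed 210.9 kt
Leg 3: desired track 225.5°; wind correction +3.5° → command heading 229.0°, groundspeed 205.2 kt
Leg 4: desired track 73.1°; wind correction -3.6° → command heading 69.5°, groundspeed 204.2 kt
Leg 5: desired track 343.2°; wind correction -0.7° → command heading 342.5°, groundspeed 189.3 kt
Leg 6: desired track 127.9°; wind correction -1.5° → command heading 126.4°, groundspeed 213.7 kt

Leg 1: heading=111.7°, groundspeed=212.0 kt
Leg 2: heading=103.8°, groundspeed=210.9 kt
Leg 3: heading=229.0°, groundspeed=205.2 kt
Leg 4: heading=69.5°, groundspeed=204.2 kt
Leg 5: heading=342.5°, groundspeed=189.3 kt
Leg 6: heading=126.4°, groundspeed=213.7 kt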